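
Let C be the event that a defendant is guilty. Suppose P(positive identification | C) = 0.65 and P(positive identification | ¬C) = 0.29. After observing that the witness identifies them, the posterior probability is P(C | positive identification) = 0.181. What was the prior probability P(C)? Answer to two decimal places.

Bayes' rule in odds form gives O(C|E) = O(C)·[P(E|C)/P(E|¬C)], hence O(C) = O(C|E)/LR.
Posterior odds = 0.181/(1−0.181) = 0.2210. LR = 0.65/0.29 = 2.2414.
Prior odds = 0.2210/2.2414 = 0.0986, so P(C) = 0.0986/(1+0.0986) ≈ 0.09.

P(C) = 0.09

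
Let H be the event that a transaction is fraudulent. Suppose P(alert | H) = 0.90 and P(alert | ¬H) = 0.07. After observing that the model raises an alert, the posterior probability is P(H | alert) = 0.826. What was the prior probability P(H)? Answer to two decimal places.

P(H) = 0.27

In odds form, posterior odds = prior odds × likelihood ratio, so prior odds = posterior odds ÷ LR.
Posterior odds = 0.826/(1−0.826) = 4.7471. LR = 0.90/0.07 = 12.8571.
Prior odds = 4.7471/12.8571 = 0.3692, so P(H) = 0.3692/(1+0.3692) ≈ 0.27.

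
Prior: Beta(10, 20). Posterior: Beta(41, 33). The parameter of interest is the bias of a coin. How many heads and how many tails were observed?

Beta is conjugate to the binomial likelihood: posterior = Beta(α+s, β+f).
So s = 41 − 10 = 31 and f = 33 − 20 = 13.

31 heads and 13 tails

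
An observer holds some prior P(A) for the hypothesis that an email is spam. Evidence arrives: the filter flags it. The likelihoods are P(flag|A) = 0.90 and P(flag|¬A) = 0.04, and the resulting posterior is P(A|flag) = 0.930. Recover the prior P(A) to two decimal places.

Bayes' rule in odds form gives O(A|E) = O(A)·[P(E|A)/P(E|¬A)], hence O(A) = O(A|E)/LR.
Posterior odds = 0.930/(1−0.930) = 13.2857. LR = 0.90/0.04 = 22.5000.
Prior odds = 13.2857/22.5000 = 0.5905, so P(A) = 0.5905/(1+0.5905) ≈ 0.37.

P(A) = 0.37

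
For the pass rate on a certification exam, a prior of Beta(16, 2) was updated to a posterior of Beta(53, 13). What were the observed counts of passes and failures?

A Beta(a, b) prior with s successes and f failures in binomial data gives a Beta(a+s, b+f) posterior.
Match parameters: s=53−16=37, f=13−2=11.

37 passes and 11 failures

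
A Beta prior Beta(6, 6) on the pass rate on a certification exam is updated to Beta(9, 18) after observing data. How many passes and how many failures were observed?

Under Beta–binomial conjugacy the posterior parameters are (α+s, β+f).
Match parameters: s=9−6=3, f=18−6=12.

3 passes and 12 failures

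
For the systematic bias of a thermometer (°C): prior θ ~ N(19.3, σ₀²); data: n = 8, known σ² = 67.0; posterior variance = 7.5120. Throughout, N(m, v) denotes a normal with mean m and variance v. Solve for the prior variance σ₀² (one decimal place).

σ₀² = 72.9

For the Normal–Normal model with known σ², precisions add: τ_n = τ₀ + n/σ².
So 1/σ₀² = 1/7.5120 − 8/67.0 = 0.133120 − 0.119403 = 0.013717.
Hence σ₀² = 1/0.013717 ≈ 72.9.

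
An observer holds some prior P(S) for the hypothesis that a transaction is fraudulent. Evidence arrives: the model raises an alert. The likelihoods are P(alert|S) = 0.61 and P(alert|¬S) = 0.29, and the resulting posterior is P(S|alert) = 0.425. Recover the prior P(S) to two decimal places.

Bayes' rule in odds form gives O(S|E) = O(S)·[P(E|S)/P(E|¬S)], hence O(S) = O(S|E)/LR.
Posterior odds = 0.425/(1−0.425) = 0.7391. LR = 0.61/0.29 = 2.1034.
Prior odds = 0.7391/2.1034 = 0.3514, so P(S) = 0.3514/(1+0.3514) ≈ 0.26.

P(S) = 0.26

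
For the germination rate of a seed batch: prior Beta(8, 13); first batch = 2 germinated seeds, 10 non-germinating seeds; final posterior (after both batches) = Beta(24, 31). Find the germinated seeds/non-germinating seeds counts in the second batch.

Sequential conjugate updates are equivalent to a single update on the pooled data, so total successes = posterior α − prior α and total failures = posterior β − prior β.
Total across both batches: 24−8=16 germinated seeds, 31−13=18 non-germinating seeds.
Subtract the first batch: 16−2=14 germinated seeds and 18−10=8 non-germinating seeds.

14 germinated seeds and 8 non-germinating seeds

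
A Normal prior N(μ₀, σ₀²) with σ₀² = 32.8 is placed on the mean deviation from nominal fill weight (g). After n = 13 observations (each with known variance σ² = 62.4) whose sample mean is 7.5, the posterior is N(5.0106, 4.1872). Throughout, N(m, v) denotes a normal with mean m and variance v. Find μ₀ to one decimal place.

μ₀ = -12.0

With known observation variance, the Normal–Normal posterior has precision τ_n = τ₀ + n/σ² and mean μ_n = (τ₀μ₀ + (n/σ²)x̄)/τ_n.
Here τ₀ = 1/32.8 = 0.030488 and τ_data = 13/62.4 = 0.208333, so τ_n = 0.238821.
Rearranging for μ₀: μ₀ = (μ_n·τ_n − τ_data·x̄)/τ₀ = (5.0106·0.238821 − 0.208333·7.5) / 0.030488 = -0.365861/0.030488 ≈ -12.0.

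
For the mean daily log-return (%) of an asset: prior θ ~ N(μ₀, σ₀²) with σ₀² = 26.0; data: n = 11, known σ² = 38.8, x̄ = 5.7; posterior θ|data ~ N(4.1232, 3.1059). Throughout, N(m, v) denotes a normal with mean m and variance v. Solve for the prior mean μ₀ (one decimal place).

With known observation variance, the Normal–Normal posterior has precision τ_n = τ₀ + n/σ² and mean μ_n = (τ₀μ₀ + (n/σ²)x̄)/τ_n.
Here τ₀ = 1/26.0 = 0.038462 and τ_data = 11/38.8 = 0.283505, so τ_n = 0.321967.
Rearranging for μ₀: μ₀ = (μ_n·τ_n − τ_data·x̄)/τ₀ = (4.1232·0.321967 − 0.283505·5.7) / 0.038462 = -0.288444/0.038462 ≈ -7.5.

μ₀ = -7.5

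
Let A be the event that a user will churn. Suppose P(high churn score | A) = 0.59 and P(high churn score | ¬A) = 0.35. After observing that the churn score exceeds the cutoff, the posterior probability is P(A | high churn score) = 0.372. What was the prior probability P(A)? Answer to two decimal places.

In odds form, posterior odds = prior odds × likelihood ratio, so prior odds = posterior odds ÷ LR.
Posterior odds = 0.372/(1−0.372) = 0.5924. LR = 0.59/0.35 = 1.6857.
Prior odds = 0.5924/1.6857 = 0.3514, so P(A) = 0.3514/(1+0.3514) ≈ 0.26.

P(A) = 0.26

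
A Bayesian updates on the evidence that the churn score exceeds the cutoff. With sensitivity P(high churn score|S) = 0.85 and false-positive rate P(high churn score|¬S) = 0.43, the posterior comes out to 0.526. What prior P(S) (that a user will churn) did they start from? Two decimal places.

P(S) = 0.36

Bayes' rule in odds form gives O(S|E) = O(S)·[P(E|S)/P(E|¬S)], hence O(S) = O(S|E)/LR.
Posterior odds = 0.526/(1−0.526) = 1.1097. LR = 0.85/0.43 = 1.9767.
Prior odds = 1.1097/1.9767 = 0.5614, so P(S) = 0.5614/(1+0.5614) ≈ 0.36.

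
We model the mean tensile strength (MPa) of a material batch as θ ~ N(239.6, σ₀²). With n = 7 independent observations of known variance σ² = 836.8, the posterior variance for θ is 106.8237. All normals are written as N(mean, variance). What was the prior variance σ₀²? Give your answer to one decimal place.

σ₀² = 1004.0

Posterior precision equals prior precision plus data precision: 1/σ_n² = 1/σ₀² + n/σ².
So 1/σ₀² = 1/106.8237 − 7/836.8 = 0.009361 − 0.008365 = 0.000996.
Hence σ₀² = 1/0.000996 ≈ 1004.0.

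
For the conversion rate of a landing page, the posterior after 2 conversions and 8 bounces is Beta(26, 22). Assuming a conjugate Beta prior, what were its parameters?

A Beta(a, b) prior with s successes and f failures in binomial data gives a Beta(a+s, b+f) posterior.
Subtract the data counts: 26−2=24, 22−8=14.

Beta(24, 14)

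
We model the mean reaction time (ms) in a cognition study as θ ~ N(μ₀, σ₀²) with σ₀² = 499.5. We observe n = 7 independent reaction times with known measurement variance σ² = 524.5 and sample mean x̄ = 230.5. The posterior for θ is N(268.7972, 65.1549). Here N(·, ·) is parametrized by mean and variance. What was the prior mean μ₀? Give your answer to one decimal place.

μ₀ = 524.1

The posterior mean is a precision-weighted average: μ_n = (τ₀μ₀ + τ_data·x̄)/(τ₀+τ_data), with τ₀=1/σ₀² and τ_data=n/σ².
Here τ₀ = 1/499.5 = 0.002002 and τ_data = 7/524.5 = 0.013346, so τ_n = 0.015348.
Rearranging for μ₀: μ₀ = (μ_n·τ_n − τ_data·x̄)/τ₀ = (268.7972·0.015348 − 0.013346·230.5) / 0.002002 = 1.049246/0.002002 ≈ 524.1.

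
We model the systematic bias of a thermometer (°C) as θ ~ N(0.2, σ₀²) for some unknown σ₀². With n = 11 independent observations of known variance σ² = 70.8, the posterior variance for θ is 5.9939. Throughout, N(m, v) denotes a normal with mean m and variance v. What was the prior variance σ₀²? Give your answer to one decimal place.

σ₀² = 87.2

Posterior precision equals prior precision plus data precision: 1/σ_n² = 1/σ₀² + n/σ².
So 1/σ₀² = 1/5.9939 − 11/70.8 = 0.166836 − 0.155367 = 0.011469.
Hence σ₀² = 1/0.011469 ≈ 87.2.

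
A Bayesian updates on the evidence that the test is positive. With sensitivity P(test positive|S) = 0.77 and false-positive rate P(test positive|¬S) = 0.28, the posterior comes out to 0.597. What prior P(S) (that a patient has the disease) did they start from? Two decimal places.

Bayes' rule in odds form gives O(S|E) = O(S)·[P(E|S)/P(E|¬S)], hence O(S) = O(S|E)/LR.
Posterior odds = 0.597/(1−0.597) = 1.4814. LR = 0.77/0.28 = 2.7500.
Prior odds = 1.4814/2.7500 = 0.5387, so P(S) = 0.5387/(1+0.5387) ≈ 0.35.

P(S) = 0.35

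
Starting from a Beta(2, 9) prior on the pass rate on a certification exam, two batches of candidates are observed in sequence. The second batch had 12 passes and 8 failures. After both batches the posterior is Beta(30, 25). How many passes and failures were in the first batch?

Sequential conjugate updates are equivalent to a single update on the pooled data, so total successes = posterior α − prior α and total failures = posterior β − prior β.
Total across both batches: 30−2=28 passes, 25−9=16 failures.
Subtract the second batch: 28−12=16 passes and 16−8=8 failures.

16 passes and 8 failures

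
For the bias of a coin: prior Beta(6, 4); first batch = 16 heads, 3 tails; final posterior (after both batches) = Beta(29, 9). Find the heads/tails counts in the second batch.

7 heads and 2 tails

Because Beta–binomial updating is additive in the counts, the combined data contributed (α_post−α_prior, β_post−β_prior) successes and failures.
Total across both batches: 29−6=23 heads, 9−4=5 tails.
Subtract the first batch: 23−16=7 heads and 5−3=2 tails.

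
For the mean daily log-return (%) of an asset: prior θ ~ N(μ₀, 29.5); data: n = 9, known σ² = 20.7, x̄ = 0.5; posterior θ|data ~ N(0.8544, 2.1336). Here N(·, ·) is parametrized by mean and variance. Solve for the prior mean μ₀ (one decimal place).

μ₀ = 5.4

With known observation variance, the Normal–Normal posterior has precision τ_n = τ₀ + n/σ² and mean μ_n = (τ₀μ₀ + (n/σ²)x̄)/τ_n.
Here τ₀ = 1/29.5 = 0.033898 and τ_data = 9/20.7 = 0.434783, so τ_n = 0.468681.
Rearranging for μ₀: μ₀ = (μ_n·τ_n − τ_data·x̄)/τ₀ = (0.8544·0.468681 − 0.434783·0.5) / 0.033898 = 0.183050/0.033898 ≈ 5.4.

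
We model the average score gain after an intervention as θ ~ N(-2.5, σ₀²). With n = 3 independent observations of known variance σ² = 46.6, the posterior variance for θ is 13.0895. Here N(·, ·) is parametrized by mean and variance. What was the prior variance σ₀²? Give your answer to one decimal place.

σ₀² = 83.2

For the Normal–Normal model with known σ², precisions add: τ_n = τ₀ + n/σ².
So 1/σ₀² = 1/13.0895 − 3/46.6 = 0.076397 − 0.064378 = 0.012019.
Hence σ₀² = 1/0.012019 ≈ 83.2.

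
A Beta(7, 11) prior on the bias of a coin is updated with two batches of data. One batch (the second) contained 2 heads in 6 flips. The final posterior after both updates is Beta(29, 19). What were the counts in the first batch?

Because Beta–binomial updating is additive in the counts, the combined data contributed (α_post−α_prior, β_post−β_prior) successes and failures.
Total across both batches: 29−7=22 heads, 19−11=8 tails.
Subtract the second batch: 22−2=20 heads and 8−4=4 tails.

20 heads and 4 tails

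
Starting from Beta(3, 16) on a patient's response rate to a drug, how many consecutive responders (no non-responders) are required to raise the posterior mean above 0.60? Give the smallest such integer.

k = 22

After k responders and 0 non-responders the posterior is Beta(3+k, 16), with mean (3+k)/(3+16+k).
Set (3+k)/(19+k) > 0.60 and solve: k > (0.60·19 − 3)/(1 − 0.60) = 21.000.
The smallest integer exceeding 21.000 is 22.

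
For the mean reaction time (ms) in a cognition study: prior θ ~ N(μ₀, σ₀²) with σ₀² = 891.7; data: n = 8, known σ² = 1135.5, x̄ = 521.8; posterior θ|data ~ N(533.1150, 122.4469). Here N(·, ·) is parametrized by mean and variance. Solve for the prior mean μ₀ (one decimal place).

With known observation variance, the Normal–Normal posterior has precision τ_n = τ₀ + n/σ² and mean μ_n = (τ₀μ₀ + (n/σ²)x̄)/τ_n.
Here τ₀ = 1/891.7 = 0.001121 and τ_data = 8/1135.5 = 0.007045, so τ_n = 0.008166.
Rearranging for μ₀: μ₀ = (μ_n·τ_n − τ_data·x̄)/τ₀ = (533.1150·0.008166 − 0.007045·521.8) / 0.001121 = 0.677336/0.001121 ≈ 604.2.

μ₀ = 604.2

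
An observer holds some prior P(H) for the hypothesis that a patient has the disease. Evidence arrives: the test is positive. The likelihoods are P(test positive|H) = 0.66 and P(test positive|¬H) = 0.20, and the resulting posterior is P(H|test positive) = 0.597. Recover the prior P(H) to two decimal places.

P(H) = 0.31

In odds form, posterior odds = prior odds × likelihood ratio, so prior odds = posterior odds ÷ LR.
Posterior odds = 0.597/(1−0.597) = 1.4814. LR = 0.66/0.20 = 3.3000.
Prior odds = 1.4814/3.3000 = 0.4489, so P(H) = 0.4489/(1+0.4489) ≈ 0.31.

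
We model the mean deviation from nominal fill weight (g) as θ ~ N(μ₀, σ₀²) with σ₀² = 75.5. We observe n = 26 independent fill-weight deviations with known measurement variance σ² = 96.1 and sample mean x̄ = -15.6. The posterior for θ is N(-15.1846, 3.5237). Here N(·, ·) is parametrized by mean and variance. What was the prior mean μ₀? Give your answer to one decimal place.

The posterior mean is a precision-weighted average: μ_n = (τ₀μ₀ + τ_data·x̄)/(τ₀+τ_data), with τ₀=1/σ₀² and τ_data=n/σ².
Here τ₀ = 1/75.5 = 0.013245 and τ_data = 26/96.1 = 0.270552, so τ_n = 0.283797.
Rearranging for μ₀: μ₀ = (μ_n·τ_n − τ_data·x̄)/τ₀ = (-15.1846·0.283797 − 0.270552·-15.6) / 0.013245 = -0.088733/0.013245 ≈ -6.7.

μ₀ = -6.7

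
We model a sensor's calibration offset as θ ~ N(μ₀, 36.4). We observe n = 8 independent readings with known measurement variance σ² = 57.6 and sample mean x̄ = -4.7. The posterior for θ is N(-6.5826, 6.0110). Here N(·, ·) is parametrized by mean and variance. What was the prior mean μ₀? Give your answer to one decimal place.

μ₀ = -16.1

With known observation variance, the Normal–Normal posterior has precision τ_n = τ₀ + n/σ² and mean μ_n = (τ₀μ₀ + (n/σ²)x̄)/τ_n.
Here τ₀ = 1/36.4 = 0.027473 and τ_data = 8/57.6 = 0.138889, so τ_n = 0.166362.
Rearranging for μ₀: μ₀ = (μ_n·τ_n − τ_data·x̄)/τ₀ = (-6.5826·0.166362 − 0.138889·-4.7) / 0.027473 = -0.442316/0.027473 ≈ -16.1.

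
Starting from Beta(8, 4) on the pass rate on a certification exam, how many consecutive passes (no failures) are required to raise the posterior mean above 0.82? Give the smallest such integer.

After k passes and 0 failures the posterior is Beta(8+k, 4), with mean (8+k)/(8+4+k).
Set (8+k)/(12+k) > 0.82 and solve: k > (0.82·12 − 8)/(1 − 0.82) = 10.222.
The smallest integer exceeding 10.222 is 11.

k = 11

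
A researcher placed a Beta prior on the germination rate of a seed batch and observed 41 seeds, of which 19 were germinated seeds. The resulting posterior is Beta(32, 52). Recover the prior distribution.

Beta is conjugate to the binomial likelihood: posterior = Beta(a+s, b+f).
So a = 32 − 19 = 13 and b = 52 − 22 = 30.

Beta(13, 30)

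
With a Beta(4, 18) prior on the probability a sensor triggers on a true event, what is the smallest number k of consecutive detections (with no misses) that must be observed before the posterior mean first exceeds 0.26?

After k detections and 0 misses the posterior is Beta(4+k, 18), with mean (4+k)/(4+18+k).
Set (4+k)/(22+k) > 0.26 and solve: k > (0.26·22 − 4)/(1 − 0.26) = 2.324.
The smallest integer exceeding 2.324 is 3.

k = 3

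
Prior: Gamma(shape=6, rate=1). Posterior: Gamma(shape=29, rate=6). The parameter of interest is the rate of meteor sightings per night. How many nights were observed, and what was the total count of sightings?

A Gamma(α, β) prior (rate parametrization) on a Poisson rate with n observations summing to S gives posterior Gamma(α+S, β+n).
Matching: Σxᵢ = 29 − 6 = 23 and n = 6 − 1 = 5.

n = 5 nights with total 23 sightings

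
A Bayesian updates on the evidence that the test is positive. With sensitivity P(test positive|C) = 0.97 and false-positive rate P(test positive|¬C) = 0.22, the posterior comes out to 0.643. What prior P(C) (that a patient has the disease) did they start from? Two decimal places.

In odds form, posterior odds = prior odds × likelihood ratio, so prior odds = posterior odds ÷ LR.
Posterior odds = 0.643/(1−0.643) = 1.8011. LR = 0.97/0.22 = 4.4091.
Prior odds = 1.8011/4.4091 = 0.4085, so P(C) = 0.4085/(1+0.4085) ≈ 0.29.

P(C) = 0.29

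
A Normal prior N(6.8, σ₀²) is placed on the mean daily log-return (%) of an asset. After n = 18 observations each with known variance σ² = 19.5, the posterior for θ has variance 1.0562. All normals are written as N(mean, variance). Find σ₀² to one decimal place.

σ₀² = 42.2

Posterior precision equals prior precision plus data precision: 1/σ_n² = 1/σ₀² + n/σ².
So 1/σ₀² = 1/1.0562 − 18/19.5 = 0.946790 − 0.923077 = 0.023713.
Hence σ₀² = 1/0.023713 ≈ 42.2.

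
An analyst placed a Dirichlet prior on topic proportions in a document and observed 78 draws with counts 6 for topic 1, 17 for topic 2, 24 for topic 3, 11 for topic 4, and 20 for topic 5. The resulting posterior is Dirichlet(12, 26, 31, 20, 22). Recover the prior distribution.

Dirichlet(6, 9, 7, 9, 2)

For a Dirichlet(α) prior with multinomial counts c, the posterior is Dirichlet(α + c) componentwise.
Subtract each count from the matching posterior parameter: 12−6=6, 26−17=9, 31−24=7, 20−11=9, 22−20=2.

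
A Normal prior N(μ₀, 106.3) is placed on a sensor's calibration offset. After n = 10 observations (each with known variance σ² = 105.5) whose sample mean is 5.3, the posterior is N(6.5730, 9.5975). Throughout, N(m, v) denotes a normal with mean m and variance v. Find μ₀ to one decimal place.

μ₀ = 19.4

The posterior mean is a precision-weighted average: μ_n = (τ₀μ₀ + τ_data·x̄)/(τ₀+τ_data), with τ₀=1/σ₀² and τ_data=n/σ².
Here τ₀ = 1/106.3 = 0.009407 and τ_data = 10/105.5 = 0.094787, so τ_n = 0.104194.
Rearranging for μ₀: μ₀ = (μ_n·τ_n − τ_data·x̄)/τ₀ = (6.5730·0.104194 − 0.094787·5.3) / 0.009407 = 0.182496/0.009407 ≈ 19.4.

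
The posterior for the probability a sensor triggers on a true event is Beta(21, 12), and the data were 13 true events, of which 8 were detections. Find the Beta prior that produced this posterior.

A Beta(a, b) prior with s successes and f failures in binomial data gives a Beta(a+s, b+f) posterior.
Subtract the data counts: 21−8=13, 12−5=7.

Beta(13, 7)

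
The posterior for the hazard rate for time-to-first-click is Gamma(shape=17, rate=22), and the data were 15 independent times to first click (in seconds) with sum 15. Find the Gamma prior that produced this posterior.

Gamma–exponential conjugacy: posterior shape = α + n, posterior rate = β + Σtᵢ.
So α = 17 − 15 = 2 and β = 22 − 15 = 7.

Gamma(shape=2, rate=7)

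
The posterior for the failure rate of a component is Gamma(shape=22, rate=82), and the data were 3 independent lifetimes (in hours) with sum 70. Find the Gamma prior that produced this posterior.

Gamma(shape=19, rate=12)

Gamma–exponential conjugacy: posterior shape = α + n, posterior rate = β + Σtᵢ.
So α = 22 − 3 = 19 and β = 82 − 70 = 12.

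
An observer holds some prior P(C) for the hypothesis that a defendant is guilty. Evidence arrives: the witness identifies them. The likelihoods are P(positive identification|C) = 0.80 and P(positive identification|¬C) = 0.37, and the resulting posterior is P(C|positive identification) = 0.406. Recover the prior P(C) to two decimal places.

In odds form, posterior odds = prior odds × likelihood ratio, so prior odds = posterior odds ÷ LR.
Posterior odds = 0.406/(1−0.406) = 0.6835. LR = 0.80/0.37 = 2.1622.
Prior odds = 0.6835/2.1622 = 0.3161, so P(C) = 0.3161/(1+0.3161) ≈ 0.24.

P(C) = 0.24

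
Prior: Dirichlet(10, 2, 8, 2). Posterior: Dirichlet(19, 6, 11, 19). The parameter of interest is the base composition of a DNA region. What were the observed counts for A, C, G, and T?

counts (9, 4, 3, 17)

For a Dirichlet(α) prior with multinomial counts c, the posterior is Dirichlet(α + c) componentwise.
Counts are posterior − prior componentwise: 19−10=9, 6−2=4, 11−8=3, 19−2=17.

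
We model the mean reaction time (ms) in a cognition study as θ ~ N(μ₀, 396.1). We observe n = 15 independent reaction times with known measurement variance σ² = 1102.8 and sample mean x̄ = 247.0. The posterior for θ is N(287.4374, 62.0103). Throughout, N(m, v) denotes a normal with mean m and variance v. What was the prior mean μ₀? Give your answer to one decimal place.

μ₀ = 505.3

The posterior mean is a precision-weighted average: μ_n = (τ₀μ₀ + τ_data·x̄)/(τ₀+τ_data), with τ₀=1/σ₀² and τ_data=n/σ².
Here τ₀ = 1/396.1 = 0.002525 and τ_data = 15/1102.8 = 0.013602, so τ_n = 0.016127.
Rearranging for μ₀: μ₀ = (μ_n·τ_n − τ_data·x̄)/τ₀ = (287.4374·0.016127 − 0.013602·247.0) / 0.002525 = 1.275809/0.002525 ≈ 505.3.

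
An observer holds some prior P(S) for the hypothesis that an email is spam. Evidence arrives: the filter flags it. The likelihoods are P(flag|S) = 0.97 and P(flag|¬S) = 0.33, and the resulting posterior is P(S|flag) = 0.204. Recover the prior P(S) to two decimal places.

In odds form, posterior odds = prior odds × likelihood ratio, so prior odds = posterior odds ÷ LR.
Posterior odds = 0.204/(1−0.204) = 0.2563. LR = 0.97/0.33 = 2.9394.
Prior odds = 0.2563/2.9394 = 0.0872, so P(S) = 0.0872/(1+0.0872) ≈ 0.08.

P(S) = 0.08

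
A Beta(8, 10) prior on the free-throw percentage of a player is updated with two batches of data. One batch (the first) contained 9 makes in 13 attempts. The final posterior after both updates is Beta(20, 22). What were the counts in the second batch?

3 makes and 8 misses

Sequential conjugate updates are equivalent to a single update on the pooled data, so total successes = posterior α − prior α and total failures = posterior β − prior β.
Total across both batches: 20−8=12 makes, 22−10=12 misses.
Subtract the first batch: 12−9=3 makes and 12−4=8 misses.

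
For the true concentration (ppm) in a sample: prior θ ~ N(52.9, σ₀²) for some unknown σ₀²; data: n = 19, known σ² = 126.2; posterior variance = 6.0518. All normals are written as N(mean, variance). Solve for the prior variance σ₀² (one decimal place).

For the Normal–Normal model with known σ², precisions add: τ_n = τ₀ + n/σ².
So 1/σ₀² = 1/6.0518 − 19/126.2 = 0.165240 − 0.150555 = 0.014685.
Hence σ₀² = 1/0.014685 ≈ 68.1.

σ₀² = 68.1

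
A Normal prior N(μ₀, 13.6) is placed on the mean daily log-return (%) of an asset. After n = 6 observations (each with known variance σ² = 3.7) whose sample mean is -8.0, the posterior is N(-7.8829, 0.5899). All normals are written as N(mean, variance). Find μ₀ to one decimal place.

With known observation variance, the Normal–Normal posterior has precision τ_n = τ₀ + n/σ² and mean μ_n = (τ₀μ₀ + (n/σ²)x̄)/τ_n.
Here τ₀ = 1/13.6 = 0.073529 and τ_data = 6/3.7 = 1.621622, so τ_n = 1.695151.
Rearranging for μ₀: μ₀ = (μ_n·τ_n − τ_data·x̄)/τ₀ = (-7.8829·1.695151 − 1.621622·-8.0) / 0.073529 = -0.389730/0.073529 ≈ -5.3.

μ₀ = -5.3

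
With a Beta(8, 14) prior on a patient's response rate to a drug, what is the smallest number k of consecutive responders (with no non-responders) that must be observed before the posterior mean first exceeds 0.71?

After k responders and 0 non-responders the posterior is Beta(8+k, 14), with mean (8+k)/(8+14+k).
Set (8+k)/(22+k) > 0.71 and solve: k > (0.71·22 − 8)/(1 − 0.71) = 26.276.
The smallest integer exceeding 26.276 is 27.

k = 27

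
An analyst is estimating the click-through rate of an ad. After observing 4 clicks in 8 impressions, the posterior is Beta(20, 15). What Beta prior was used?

Beta(16, 11)

Beta is conjugate to the binomial likelihood: posterior = Beta(a+s, b+f).
Subtract the data counts: 20−4=16, 15−4=11.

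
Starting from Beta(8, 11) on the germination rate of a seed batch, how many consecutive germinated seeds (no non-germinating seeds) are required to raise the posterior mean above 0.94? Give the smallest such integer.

k = 165

After k germinated seeds and 0 non-germinating seeds the posterior is Beta(8+k, 11), with mean (8+k)/(8+11+k).
Set (8+k)/(19+k) > 0.94 and solve: k > (0.94·19 − 8)/(1 − 0.94) = 164.333.
The smallest integer exceeding 164.333 is 165, and checking k=165: (173)/(184) = 0.9402 > 0.94.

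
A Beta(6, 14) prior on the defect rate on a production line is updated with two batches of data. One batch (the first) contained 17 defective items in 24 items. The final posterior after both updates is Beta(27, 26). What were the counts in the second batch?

Sequential conjugate updates are equivalent to a single update on the pooled data, so total successes = posterior α − prior α and total failures = posterior β − prior β.
Total across both batches: 27−6=21 defective items, 26−14=12 good items.
Subtract the first batch: 21−17=4 defective items and 12−7=5 good items.

4 defective items and 5 good items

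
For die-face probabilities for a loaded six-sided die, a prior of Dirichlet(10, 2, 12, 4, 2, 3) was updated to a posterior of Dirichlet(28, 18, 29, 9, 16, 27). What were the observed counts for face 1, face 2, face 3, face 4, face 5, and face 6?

counts (18, 16, 17, 5, 14, 24)

For a Dirichlet(α) prior with multinomial counts c, the posterior is Dirichlet(α + c) componentwise.
Counts are posterior − prior componentwise: 28−10=18, 18−2=16, 29−12=17, 9−4=5, 16−2=14, 27−3=24.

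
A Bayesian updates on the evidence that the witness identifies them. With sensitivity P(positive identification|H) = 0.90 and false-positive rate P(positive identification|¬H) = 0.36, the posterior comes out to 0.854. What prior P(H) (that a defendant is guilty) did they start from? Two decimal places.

P(H) = 0.70

In odds form, posterior odds = prior odds × likelihood ratio, so prior odds = posterior odds ÷ LR.
Posterior odds = 0.854/(1−0.854) = 5.8493. LR = 0.90/0.36 = 2.5000.
Prior odds = 5.8493/2.5000 = 2.3397, so P(H) = 2.3397/(1+2.3397) ≈ 0.70.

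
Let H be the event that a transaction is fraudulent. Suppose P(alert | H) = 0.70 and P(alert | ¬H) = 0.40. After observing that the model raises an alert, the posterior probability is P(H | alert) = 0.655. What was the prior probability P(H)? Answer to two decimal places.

Bayes' rule in odds form gives O(H|E) = O(H)·[P(E|H)/P(E|¬H)], hence O(H) = O(H|E)/LR.
Posterior odds = 0.655/(1−0.655) = 1.8986. LR = 0.70/0.40 = 1.7500.
Prior odds = 1.8986/1.7500 = 1.0849, so P(H) = 1.0849/(1+1.0849) ≈ 0.52.

P(H) = 0.52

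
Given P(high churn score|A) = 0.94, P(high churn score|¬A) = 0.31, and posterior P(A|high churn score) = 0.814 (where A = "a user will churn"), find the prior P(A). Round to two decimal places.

Bayes' rule in odds form gives O(A|E) = O(A)·[P(E|A)/P(E|¬A)], hence O(A) = O(A|E)/LR.
Posterior odds = 0.814/(1−0.814) = 4.3763. LR = 0.94/0.31 = 3.0323.
Prior odds = 4.3763/3.0323 = 1.4432, so P(A) = 1.4432/(1+1.4432) ≈ 0.59.

P(A) = 0.59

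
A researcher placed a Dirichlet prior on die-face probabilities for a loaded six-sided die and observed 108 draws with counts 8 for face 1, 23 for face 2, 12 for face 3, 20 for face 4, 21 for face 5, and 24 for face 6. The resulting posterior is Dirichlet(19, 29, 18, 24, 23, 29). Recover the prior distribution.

For a Dirichlet(α) prior with multinomial counts c, the posterior is Dirichlet(α + c) componentwise.
Subtract each count from the matching posterior parameter: 19−8=11, 29−23=6, 18−12=6, 24−20=4, 23−21=2, 29−24=5.

Dirichlet(11, 6, 6, 4, 2, 5)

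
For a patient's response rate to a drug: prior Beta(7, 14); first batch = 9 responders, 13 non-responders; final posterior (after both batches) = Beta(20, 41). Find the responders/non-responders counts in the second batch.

Because Beta–binomial updating is additive in the counts, the combined data contributed (α_post−α_prior, β_post−β_prior) successes and failures.
Total across both batches: 20−7=13 responders, 41−14=27 non-responders.
Subtract the first batch: 13−9=4 responders and 27−13=14 non-responders.

4 responders and 14 non-responders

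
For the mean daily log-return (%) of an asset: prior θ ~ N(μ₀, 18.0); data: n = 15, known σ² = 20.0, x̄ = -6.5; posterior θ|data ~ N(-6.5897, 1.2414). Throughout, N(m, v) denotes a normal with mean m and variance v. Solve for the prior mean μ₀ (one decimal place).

μ₀ = -7.8

With known observation variance, the Normal–Normal posterior has precision τ_n = τ₀ + n/σ² and mean μ_n = (τ₀μ₀ + (n/σ²)x̄)/τ_n.
Here τ₀ = 1/18.0 = 0.055556 and τ_data = 15/20.0 = 0.750000, so τ_n = 0.805556.
Rearranging for μ₀: μ₀ = (μ_n·τ_n − τ_data·x̄)/τ₀ = (-6.5897·0.805556 − 0.750000·-6.5) / 0.055556 = -0.433372/0.055556 ≈ -7.8.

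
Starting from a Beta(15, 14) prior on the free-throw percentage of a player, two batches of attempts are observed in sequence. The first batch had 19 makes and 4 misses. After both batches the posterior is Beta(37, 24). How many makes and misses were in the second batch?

Sequential conjugate updates are equivalent to a single update on the pooled data, so total successes = posterior α − prior α and total failures = posterior β − prior β.
Total across both batches: 37−15=22 makes, 24−14=10 misses.
Subtract the first batch: 22−19=3 makes and 10−4=6 misses.

3 makes and 6 misses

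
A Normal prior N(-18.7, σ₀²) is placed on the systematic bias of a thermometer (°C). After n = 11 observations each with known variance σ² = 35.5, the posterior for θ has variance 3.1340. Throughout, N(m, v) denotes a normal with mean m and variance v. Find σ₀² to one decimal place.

σ₀² = 108.4

For the Normal–Normal model with known σ², precisions add: τ_n = τ₀ + n/σ².
So 1/σ₀² = 1/3.1340 − 11/35.5 = 0.319081 − 0.309859 = 0.009222.
Hence σ₀² = 1/0.009222 ≈ 108.4.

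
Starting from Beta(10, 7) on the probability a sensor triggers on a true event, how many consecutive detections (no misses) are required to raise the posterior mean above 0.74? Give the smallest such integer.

After k detections and 0 misses the posterior is Beta(10+k, 7), with mean (10+k)/(10+7+k).
Set (10+k)/(17+k) > 0.74 and solve: k > (0.74·17 − 10)/(1 − 0.74) = 9.923.
The smallest integer exceeding 9.923 is 10, and checking k=10: (20)/(27) = 0.7407 > 0.74.

k = 10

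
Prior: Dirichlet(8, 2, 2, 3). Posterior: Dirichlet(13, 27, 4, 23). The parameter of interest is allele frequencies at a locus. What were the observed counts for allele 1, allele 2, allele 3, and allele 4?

For a Dirichlet(α) prior with multinomial counts c, the posterior is Dirichlet(α + c) componentwise.
Counts are posterior − prior componentwise: 13−8=5, 27−2=25, 4−2=2, 23−3=20.

counts (5, 25, 2, 20)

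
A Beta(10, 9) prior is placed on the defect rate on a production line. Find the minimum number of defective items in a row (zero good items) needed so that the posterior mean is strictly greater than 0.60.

After k defective items and 0 good items the posterior is Beta(10+k, 9), with mean (10+k)/(10+9+k).
Set (10+k)/(19+k) > 0.60 and solve: k > (0.60·19 − 10)/(1 − 0.60) = 3.500.
The smallest integer exceeding 3.500 is 4.

k = 4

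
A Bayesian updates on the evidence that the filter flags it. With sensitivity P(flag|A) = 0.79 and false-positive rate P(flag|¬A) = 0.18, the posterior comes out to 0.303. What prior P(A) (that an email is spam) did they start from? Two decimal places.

Bayes' rule in odds form gives O(A|E) = O(A)·[P(E|A)/P(E|¬A)], hence O(A) = O(A|E)/LR.
Posterior odds = 0.303/(1−0.303) = 0.4347. LR = 0.79/0.18 = 4.3889.
Prior odds = 0.4347/4.3889 = 0.0990, so P(A) = 0.0990/(1+0.0990) ≈ 0.09.

P(A) = 0.09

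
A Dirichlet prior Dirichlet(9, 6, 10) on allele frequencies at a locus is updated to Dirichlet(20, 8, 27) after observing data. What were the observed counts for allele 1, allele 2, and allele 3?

counts (11, 2, 17)

For a Dirichlet(α) prior with multinomial counts c, the posterior is Dirichlet(α + c) componentwise.
Counts are posterior − prior componentwise: 20−9=11, 8−6=2, 27−10=17.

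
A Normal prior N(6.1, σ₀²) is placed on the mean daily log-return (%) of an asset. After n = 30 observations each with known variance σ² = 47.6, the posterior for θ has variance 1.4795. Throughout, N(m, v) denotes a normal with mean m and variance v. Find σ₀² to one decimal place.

σ₀² = 21.9

Posterior precision equals prior precision plus data precision: 1/σ_n² = 1/σ₀² + n/σ².
So 1/σ₀² = 1/1.4795 − 30/47.6 = 0.675904 − 0.630252 = 0.045652.
Hence σ₀² = 1/0.045652 ≈ 21.9.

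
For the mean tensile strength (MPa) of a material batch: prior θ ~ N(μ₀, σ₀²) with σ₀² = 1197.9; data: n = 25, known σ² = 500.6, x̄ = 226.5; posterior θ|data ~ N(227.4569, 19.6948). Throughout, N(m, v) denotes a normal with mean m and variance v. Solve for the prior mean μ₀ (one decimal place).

μ₀ = 284.7

The posterior mean is a precision-weighted average: μ_n = (τ₀μ₀ + τ_data·x̄)/(τ₀+τ_data), with τ₀=1/σ₀² and τ_data=n/σ².
Here τ₀ = 1/1197.9 = 0.000835 and τ_data = 25/500.6 = 0.049940, so τ_n = 0.050775.
Rearranging for μ₀: μ₀ = (μ_n·τ_n − τ_data·x̄)/τ₀ = (227.4569·0.050775 − 0.049940·226.5) / 0.000835 = 0.237714/0.000835 ≈ 284.7.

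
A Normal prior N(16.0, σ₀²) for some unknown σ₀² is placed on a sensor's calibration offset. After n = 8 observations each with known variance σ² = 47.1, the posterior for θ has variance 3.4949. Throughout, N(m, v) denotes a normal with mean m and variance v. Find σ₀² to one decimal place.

For the Normal–Normal model with known σ², precisions add: τ_n = τ₀ + n/σ².
So 1/σ₀² = 1/3.4949 − 8/47.1 = 0.286131 − 0.169851 = 0.116280.
Hence σ₀² = 1/0.116280 ≈ 8.6.

σ₀² = 8.6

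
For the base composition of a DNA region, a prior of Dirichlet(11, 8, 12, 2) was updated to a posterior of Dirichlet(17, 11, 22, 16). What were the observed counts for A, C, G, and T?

For a Dirichlet(α) prior with multinomial counts c, the posterior is Dirichlet(α + c) componentwise.
Counts are posterior − prior componentwise: 17−11=6, 11−8=3, 22−12=10, 16−2=14.

counts (6, 3, 10, 14)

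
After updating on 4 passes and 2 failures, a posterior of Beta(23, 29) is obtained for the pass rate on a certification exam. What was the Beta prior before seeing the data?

Beta(19, 27)

Under Beta–binomial conjugacy the posterior parameters are (a+s, b+f).
Subtract the data counts: 23−4=19, 29−2=27.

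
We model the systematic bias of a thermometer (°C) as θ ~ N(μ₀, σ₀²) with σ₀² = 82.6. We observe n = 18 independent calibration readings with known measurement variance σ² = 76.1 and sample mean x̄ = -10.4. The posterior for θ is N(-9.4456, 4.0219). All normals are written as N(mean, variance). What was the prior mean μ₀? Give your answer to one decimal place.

The posterior mean is a precision-weighted average: μ_n = (τ₀μ₀ + τ_data·x̄)/(τ₀+τ_data), with τ₀=1/σ₀² and τ_data=n/σ².
Here τ₀ = 1/82.6 = 0.012107 and τ_data = 18/76.1 = 0.236531, so τ_n = 0.248638.
Rearranging for μ₀: μ₀ = (μ_n·τ_n − τ_data·x̄)/τ₀ = (-9.4456·0.248638 − 0.236531·-10.4) / 0.012107 = 0.111387/0.012107 ≈ 9.2.

μ₀ = 9.2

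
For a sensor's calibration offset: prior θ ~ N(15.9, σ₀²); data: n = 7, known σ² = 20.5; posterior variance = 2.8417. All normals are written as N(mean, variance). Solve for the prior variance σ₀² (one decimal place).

Posterior precision equals prior precision plus data precision: 1/σ_n² = 1/σ₀² + n/σ².
So 1/σ₀² = 1/2.8417 − 7/20.5 = 0.351902 − 0.341463 = 0.010439.
Hence σ₀² = 1/0.010439 ≈ 95.8.

σ₀² = 95.8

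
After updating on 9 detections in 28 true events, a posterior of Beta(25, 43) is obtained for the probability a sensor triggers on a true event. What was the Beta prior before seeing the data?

Beta is conjugate to the binomial likelihood: posterior = Beta(α+s, β+f).
Subtract the data counts: 25−9=16, 43−19=24.

Beta(16, 24)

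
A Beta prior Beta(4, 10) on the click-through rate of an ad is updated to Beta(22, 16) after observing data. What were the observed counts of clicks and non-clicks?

18 clicks and 6 non-clicks

Beta is conjugate to the binomial likelihood: posterior = Beta(a+s, b+f).
Match parameters: s=22−4=18, f=16−10=6.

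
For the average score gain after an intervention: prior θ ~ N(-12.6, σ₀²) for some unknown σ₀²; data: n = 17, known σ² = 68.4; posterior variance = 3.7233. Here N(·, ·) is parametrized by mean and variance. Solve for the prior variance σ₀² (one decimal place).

σ₀² = 49.9

For the Normal–Normal model with known σ², precisions add: τ_n = τ₀ + n/σ².
So 1/σ₀² = 1/3.7233 − 17/68.4 = 0.268579 − 0.248538 = 0.020041.
Hence σ₀² = 1/0.020041 ≈ 49.9.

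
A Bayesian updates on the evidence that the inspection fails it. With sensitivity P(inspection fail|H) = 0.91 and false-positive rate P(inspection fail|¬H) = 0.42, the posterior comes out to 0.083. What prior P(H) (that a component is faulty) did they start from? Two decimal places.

In odds form, posterior odds = prior odds × likelihood ratio, so prior odds = posterior odds ÷ LR.
Posterior odds = 0.083/(1−0.083) = 0.0905. LR = 0.91/0.42 = 2.1667.
Prior odds = 0.0905/2.1667 = 0.0418, so P(H) = 0.0418/(1+0.0418) ≈ 0.04.

P(H) = 0.04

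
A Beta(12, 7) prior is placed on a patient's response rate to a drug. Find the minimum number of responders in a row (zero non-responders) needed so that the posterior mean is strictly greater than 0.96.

k = 157

After k responders and 0 non-responders the posterior is Beta(12+k, 7), with mean (12+k)/(12+7+k).
Set (12+k)/(19+k) > 0.96 and solve: k > (0.96·19 − 12)/(1 − 0.96) = 156.000.
The smallest integer exceeding 156.000 is 157, and checking k=157: (169)/(176) = 0.9602 > 0.96.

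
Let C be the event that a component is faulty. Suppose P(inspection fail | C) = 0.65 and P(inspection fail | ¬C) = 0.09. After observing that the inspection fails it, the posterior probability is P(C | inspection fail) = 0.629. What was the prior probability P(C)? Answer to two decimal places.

In odds form, posterior odds = prior odds × likelihood ratio, so prior odds = posterior odds ÷ LR.
Posterior odds = 0.629/(1−0.629) = 1.6954. LR = 0.65/0.09 = 7.2222.
Prior odds = 1.6954/7.2222 = 0.2347, so P(C) = 0.2347/(1+0.2347) ≈ 0.19.

P(C) = 0.19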